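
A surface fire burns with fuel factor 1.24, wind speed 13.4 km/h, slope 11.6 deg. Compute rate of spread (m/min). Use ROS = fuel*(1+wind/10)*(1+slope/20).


Formula: ROS = fuel * (1 + wind/10) * (1 + slope/20)
Wind factor = 1 + 13.4/10 = 2.34
Slope factor = 1 + 11.6/20 = 1.58
ROS = 1.24 * 2.34 * 1.58 = 4.58 m/min

4.58


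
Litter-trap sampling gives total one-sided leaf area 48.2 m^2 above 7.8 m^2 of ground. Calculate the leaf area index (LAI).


Formula: LAI = total leaf area / ground area  (dimensionless)
LAI = 48.2 m^2 / 7.8 m^2
LAI = 6.18

6.18


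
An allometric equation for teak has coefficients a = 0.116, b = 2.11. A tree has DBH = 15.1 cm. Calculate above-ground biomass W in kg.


Formula: W = a * DBH^b  (allometric power law)
DBH^b = 15.1^2.11 = 307.3558
W = 0.116 * 307.3558 = 35.7 kg

35.7


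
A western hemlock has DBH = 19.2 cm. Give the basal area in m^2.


Formula: BA = pi * (DBH/2)^2 / 10000  (cm^2 to m^2)
Radius = DBH/2 = 19.2/2 = 9.6 cm
BA = pi * 9.6^2 / 10000
   = 289.5292 cm^2 / 10000
   = 0.029 m^2

0.029


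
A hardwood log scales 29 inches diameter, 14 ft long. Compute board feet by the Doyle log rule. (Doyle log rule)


Doyle: BF = (D - 4)^2 * L / 16
Adjusted diameter = 29 - 4 = 25 in
(D-4)^2 = 25^2 = 625
BF = 625 * 14 / 16 = 547 BF

547


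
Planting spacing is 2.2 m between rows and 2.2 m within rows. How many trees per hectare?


Formula: TPH = 10000 m^2/ha / (spacing_x * spacing_y)
Area per tree = 2.2 m * 2.2 m = 4.84 m^2
TPH = 10000 / 4.84 = 2066 trees/ha

2066


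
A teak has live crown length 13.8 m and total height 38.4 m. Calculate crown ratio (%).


Formula: Crown Ratio = (Crown Length / Total Height) * 100
CR = (13.8 m / 38.4 m) * 100
CR = 0.3594 * 100 = 35.9%

35.9


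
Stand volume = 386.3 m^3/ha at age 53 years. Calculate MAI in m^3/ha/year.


Formula: MAI = Total Volume / Stand Age
MAI = 386.3 m^3/ha / 53 years
MAI = 7.29 m^3/ha/year

7.29


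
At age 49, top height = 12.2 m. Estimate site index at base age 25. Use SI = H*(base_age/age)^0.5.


Formula: SI = H_dom * (base_age / age)^0.5
Age ratio = 25 / 49 = 0.5102
sqrt(age_ratio) = 0.71429
SI = 12.2 * 0.71429 = 8.7 m

8.7


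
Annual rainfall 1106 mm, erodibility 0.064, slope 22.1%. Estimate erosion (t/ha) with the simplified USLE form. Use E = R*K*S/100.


Formula: E = R * K * S / 100  (simplified USLE)
R * K = 1106 * 0.064 = 70.784
E = 70.784 * 22.1 / 100 = 15.64 t/ha

15.64


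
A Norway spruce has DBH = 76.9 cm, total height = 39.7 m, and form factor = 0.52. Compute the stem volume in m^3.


Formula: V = pi * (DBH/200)^2 * H * ff
Radius = DBH/200 = 76.9/200 = 0.3845 m
Radius^2 = 0.3845^2 = 0.14784025 m^2
V = pi * 0.14784025 * 39.7 * 0.52
V = 9.588 m^3

9.588


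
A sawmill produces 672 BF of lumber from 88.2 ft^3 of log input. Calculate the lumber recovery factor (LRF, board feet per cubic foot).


Formula: LRF = Lumber Output (BF) / Log Input (ft^3)
LRF = 672 BF / 88.2 ft^3
LRF = 7.62 BF/ft^3

7.62


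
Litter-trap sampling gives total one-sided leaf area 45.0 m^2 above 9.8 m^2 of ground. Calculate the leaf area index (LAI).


Formula: LAI = total leaf area / ground area  (dimensionless)
LAI = 45.0 m^2 / 9.8 m^2
LAI = 4.59

4.59


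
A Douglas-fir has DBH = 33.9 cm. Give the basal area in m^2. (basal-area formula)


Formula: BA = pi * (DBH/2)^2 / 10000  (cm^2 to m^2)
Radius = DBH/2 = 33.9/2 = 16.95 cm
BA = pi * 16.95^2 / 10000
   = 902.5874 cm^2 / 10000
   = 0.0903 m^2

0.0903


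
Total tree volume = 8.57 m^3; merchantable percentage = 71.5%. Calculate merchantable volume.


Formula: MV = V_total * (merchantable_pct / 100)
Merchantable fraction = 71.5% / 100 = 0.715
MV = 8.57 m^3 * 0.715 = 6.128 m^3

6.128


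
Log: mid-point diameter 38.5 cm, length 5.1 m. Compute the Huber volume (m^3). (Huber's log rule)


Huber: V = Am * L,  Am = pi*(Dm/200)^2
Am = pi*(38.5/200)^2 = 0.116416 m^2
V = 0.116416*5.1 = 0.5937 m^3

0.5937


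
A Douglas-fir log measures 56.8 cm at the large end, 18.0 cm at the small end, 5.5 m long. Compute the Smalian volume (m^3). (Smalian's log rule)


Smalian: V = (A1 + A2)/2 * L,  A = pi*(D/200)^2
A1 = pi*(56.8/200)^2 = 0.253388 m^2
A2 = pi*(18.0/200)^2 = 0.025447 m^2
V = (0.253388+0.025447)/2*5.5 = 0.7668 m^3

0.7668


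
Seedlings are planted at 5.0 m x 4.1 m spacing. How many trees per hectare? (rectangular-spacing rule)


Formula: TPH = 10000 m^2/ha / (spacing_x * spacing_y)
Area per tree = 5.0 m * 4.1 m = 20.5 m^2
TPH = 10000 / 20.5 = 488 trees/ha

488


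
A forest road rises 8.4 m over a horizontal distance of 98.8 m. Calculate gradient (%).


Formula: Gradient = rise / run * 100
Gradient = 8.4 / 98.8 * 100 = 8.5%

8.5


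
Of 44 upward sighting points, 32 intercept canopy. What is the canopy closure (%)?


Formula: Canopy closure = covered points / total points * 100
Closure = 32 / 44 * 100
Closure = 0.7273 * 100 = 72.7%

72.7


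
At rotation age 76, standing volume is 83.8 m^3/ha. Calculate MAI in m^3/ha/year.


Formula: MAI = Total Volume / Stand Age
MAI = 83.8 m^3/ha / 76 years
MAI = 1.1 m^3/ha/year

1.1


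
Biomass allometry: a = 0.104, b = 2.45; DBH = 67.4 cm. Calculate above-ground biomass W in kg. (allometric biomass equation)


Formula: W = a * DBH^b  (allometric power law)
DBH^b = 67.4^2.45 = 30214.5929
W = 0.104 * 30214.5929 = 3142.3 kg

3142.3


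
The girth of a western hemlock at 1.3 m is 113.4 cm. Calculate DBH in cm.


Formula: DBH = C / pi
DBH = 113.4 / pi
pi = 3.14159...
DBH = 36.1 cm

36.1


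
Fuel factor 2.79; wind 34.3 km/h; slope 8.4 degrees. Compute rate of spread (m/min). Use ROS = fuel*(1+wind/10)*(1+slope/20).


Formula: ROS = fuel * (1 + wind/10) * (1 + slope/20)
Wind factor = 1 + 34.3/10 = 4.43
Slope factor = 1 + 8.4/20 = 1.42
ROS = 2.79 * 4.43 * 1.42 = 17.55 m/min

17.55


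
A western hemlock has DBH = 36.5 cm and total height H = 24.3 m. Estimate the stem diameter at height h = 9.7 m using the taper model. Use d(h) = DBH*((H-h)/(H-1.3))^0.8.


Taper: d(h) = DBH * ((H - h) / (H - 1.3))^0.8
Numerator = H - h = 24.3 - 9.7 = 14.6 m
Denominator = H - 1.3 = 24.3 - 1.3 = 23.0 m
Ratio = 14.6 / 23.0 = 0.63478
d = 36.5 * 0.63478^0.8 = 25.4 cm

25.4


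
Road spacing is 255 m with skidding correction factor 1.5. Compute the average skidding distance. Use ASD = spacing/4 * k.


Formula: ASD = (spacing / 4) * correction
Uncorrected distance = spacing / 4 = 255 / 4 = 63.75 m
ASD = 63.75 * 1.5 = 96 m

96


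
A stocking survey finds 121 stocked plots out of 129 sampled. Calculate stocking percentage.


Formula: Stocking % = stocked plots / total plots * 100
Stocking = 121 / 129 * 100
Stocking = 0.938 * 100 = 93.8%

93.8


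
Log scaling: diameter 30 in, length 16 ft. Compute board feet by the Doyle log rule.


Doyle: BF = (D - 4)^2 * L / 16
Adjusted diameter = 30 - 4 = 26 in
(D-4)^2 = 26^2 = 676
BF = 676 * 16 / 16 = 676 BF

676


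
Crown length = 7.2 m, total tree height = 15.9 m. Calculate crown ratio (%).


Formula: Crown Ratio = (Crown Length / Total Height) * 100
CR = (7.2 m / 15.9 m) * 100
CR = 0.4528 * 100 = 45.3%

45.3


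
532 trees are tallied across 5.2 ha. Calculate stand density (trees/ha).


Formula: Stand Density = N_trees / Area_ha
Density = 532 trees / 5.2 ha
Density = 102 trees/ha

102


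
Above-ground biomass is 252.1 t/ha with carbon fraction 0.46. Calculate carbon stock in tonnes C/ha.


Formula: Carbon Stock = Biomass * Carbon Fraction
C = 252.1 t/ha * 0.46
C = 116.0 t C/ha

116.0


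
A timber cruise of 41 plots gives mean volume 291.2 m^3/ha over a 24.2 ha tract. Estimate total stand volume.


Formula: Total Volume = Mean Volume per ha * Total Area
Total Volume = 291.2 m^3/ha * 24.2 ha
Total Volume = 7047 m^3

7047


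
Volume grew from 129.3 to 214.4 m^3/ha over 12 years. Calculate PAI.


Formula: PAI = (V_T2 - V_T1) / (T2 - T1)
Volume increment = 214.4 - 129.3 = 85.1 m^3/ha
PAI = 85.1 / 12 = 7.09 m^3/ha/year

7.09


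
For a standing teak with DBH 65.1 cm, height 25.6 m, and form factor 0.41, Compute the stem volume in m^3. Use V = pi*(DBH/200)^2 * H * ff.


Formula: V = pi * (DBH/200)^2 * H * ff
Radius = DBH/200 = 65.1/200 = 0.3255 m
Radius^2 = 0.3255^2 = 0.10595025 m^2
V = pi * 0.10595025 * 25.6 * 0.41
V = 3.494 m^3

3.494


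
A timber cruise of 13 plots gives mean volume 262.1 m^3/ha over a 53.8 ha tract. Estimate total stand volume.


Formula: Total Volume = Mean Volume per ha * Total Area
Total Volume = 262.1 m^3/ha * 53.8 ha
Total Volume = 14101 m^3

14101


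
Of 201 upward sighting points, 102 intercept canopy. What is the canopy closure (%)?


Formula: Canopy closure = covered points / total points * 100
Closure = 102 / 201 * 100
Closure = 0.5075 * 100 = 50.7%

50.7


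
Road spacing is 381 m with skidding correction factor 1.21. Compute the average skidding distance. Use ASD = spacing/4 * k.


Formula: ASD = (spacing / 4) * correction
Uncorrected distance = spacing / 4 = 381 / 4 = 95.25 m
ASD = 95.25 * 1.21 = 115 m

115


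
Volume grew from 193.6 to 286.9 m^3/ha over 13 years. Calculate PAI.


Formula: PAI = (V_T2 - V_T1) / (T2 - T1)
Volume increment = 286.9 - 193.6 = 93.3 m^3/ha
PAI = 93.3 / 13 = 7.18 m^3/ha/year

7.18


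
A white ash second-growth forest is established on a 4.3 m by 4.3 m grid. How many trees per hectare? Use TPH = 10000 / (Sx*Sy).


Formula: TPH = 10000 m^2/ha / (spacing_x * spacing_y)
Area per tree = 4.3 m * 4.3 m = 18.49 m^2
TPH = 10000 / 18.49 = 541 trees/ha

541


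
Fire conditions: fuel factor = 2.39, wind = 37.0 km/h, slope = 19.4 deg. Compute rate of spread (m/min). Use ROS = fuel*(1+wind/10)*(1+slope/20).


Formula: ROS = fuel * (1 + wind/10) * (1 + slope/20)
Wind factor = 1 + 37.0/10 = 4.7
Slope factor = 1 + 19.4/20 = 1.97
ROS = 2.39 * 4.7 * 1.97 = 22.13 m/min

22.13


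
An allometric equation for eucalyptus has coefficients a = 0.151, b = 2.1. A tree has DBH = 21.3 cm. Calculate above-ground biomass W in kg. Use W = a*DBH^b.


Formula: W = a * DBH^b  (allometric power law)
DBH^b = 21.3^2.1 = 616.0233
W = 0.151 * 616.0233 = 93.0 kg

93.0


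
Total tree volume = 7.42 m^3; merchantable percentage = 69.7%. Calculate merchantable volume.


Formula: MV = V_total * (merchantable_pct / 100)
Merchantable fraction = 69.7% / 100 = 0.697
MV = 7.42 m^3 * 0.697 = 5.172 m^3

5.172


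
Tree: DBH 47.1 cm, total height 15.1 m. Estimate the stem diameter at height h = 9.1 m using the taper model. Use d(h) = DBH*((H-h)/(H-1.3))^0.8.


Taper: d(h) = DBH * ((H - h) / (H - 1.3))^0.8
Numerator = H - h = 15.1 - 9.1 = 6.0 m
Denominator = H - 1.3 = 15.1 - 1.3 = 13.8 m
Ratio = 6.0 / 13.8 = 0.43478
d = 47.1 * 0.43478^0.8 = 24.2 cm

24.2


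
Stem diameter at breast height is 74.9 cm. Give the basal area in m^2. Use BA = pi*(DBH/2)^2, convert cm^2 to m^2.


Formula: BA = pi * (DBH/2)^2 / 10000  (cm^2 to m^2)
Radius = DBH/2 = 74.9/2 = 37.45 cm
BA = pi * 37.45^2 / 10000
   = 4406.0916 cm^2 / 10000
   = 0.4406 m^2

0.4406


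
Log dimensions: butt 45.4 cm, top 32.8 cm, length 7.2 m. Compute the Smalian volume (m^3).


Smalian: V = (A1 + A2)/2 * L,  A = pi*(D/200)^2
A1 = pi*(45.4/200)^2 = 0.161883 m^2
A2 = pi*(32.8/200)^2 = 0.084496 m^2
V = (0.161883+0.084496)/2*7.2 = 0.887 m^3

0.887


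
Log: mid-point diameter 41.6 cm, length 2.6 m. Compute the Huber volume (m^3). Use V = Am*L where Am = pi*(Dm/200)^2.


Huber: V = Am * L,  Am = pi*(Dm/200)^2
Am = pi*(41.6/200)^2 = 0.135918 m^2
V = 0.135918*2.6 = 0.3534 m^3

0.3534


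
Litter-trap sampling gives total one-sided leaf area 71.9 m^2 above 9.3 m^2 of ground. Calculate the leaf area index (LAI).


Formula: LAI = total leaf area / ground area  (dimensionless)
LAI = 71.9 m^2 / 9.3 m^2
LAI = 7.73

7.73


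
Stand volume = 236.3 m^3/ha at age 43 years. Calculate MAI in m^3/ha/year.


Formula: MAI = Total Volume / Stand Age
MAI = 236.3 m^3/ha / 43 years
MAI = 5.5 m^3/ha/year

5.5


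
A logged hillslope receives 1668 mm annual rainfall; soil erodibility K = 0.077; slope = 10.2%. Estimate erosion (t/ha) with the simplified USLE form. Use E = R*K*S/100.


Formula: E = R * K * S / 100  (simplified USLE)
R * K = 1668 * 0.077 = 128.436
E = 128.436 * 10.2 / 100 = 13.1 t/ha

13.1


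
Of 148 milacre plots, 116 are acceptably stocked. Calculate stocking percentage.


Formula: Stocking % = stocked plots / total plots * 100
Stocking = 116 / 148 * 100
Stocking = 0.7838 * 100 = 78.4%

78.4


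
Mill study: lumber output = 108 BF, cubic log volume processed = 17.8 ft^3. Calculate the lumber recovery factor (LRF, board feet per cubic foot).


Formula: LRF = Lumber Output (BF) / Log Input (ft^3)
LRF = 108 BF / 17.8 ft^3
LRF = 6.07 BF/ft^3

6.07


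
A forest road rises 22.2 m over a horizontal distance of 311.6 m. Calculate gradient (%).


Formula: Gradient = rise / run * 100
Gradient = 22.2 / 311.6 * 100 = 7.1%

7.1


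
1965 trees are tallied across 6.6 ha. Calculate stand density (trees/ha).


Formula: Stand Density = N_trees / Area_ha
Density = 1965 trees / 6.6 ha
Density = 298 trees/ha

298


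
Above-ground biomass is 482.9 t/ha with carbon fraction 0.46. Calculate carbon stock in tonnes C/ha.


Formula: Carbon Stock = Biomass * Carbon Fraction
C = 482.9 t/ha * 0.46
C = 222.1 t C/ha

222.1


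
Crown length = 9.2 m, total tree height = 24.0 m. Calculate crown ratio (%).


Formula: Crown Ratio = (Crown Length / Total Height) * 100
CR = (9.2 m / 24.0 m) * 100
CR = 0.3833 * 100 = 38.3%

38.3


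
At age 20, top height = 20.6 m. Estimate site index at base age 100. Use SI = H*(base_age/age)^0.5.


Formula: SI = H_dom * (base_age / age)^0.5
Age ratio = 100 / 20 = 5.0
sqrt(age_ratio) = 2.23607
SI = 20.6 * 2.23607 = 46.1 m

46.1


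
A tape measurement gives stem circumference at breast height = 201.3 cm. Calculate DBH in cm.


Formula: DBH = C / pi
DBH = 201.3 / pi
pi = 3.14159...
DBH = 64.1 cm

64.1


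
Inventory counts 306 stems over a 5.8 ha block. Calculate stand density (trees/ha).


Formula: Stand Density = N_trees / Area_ha
Density = 306 trees / 5.8 ha
Density = 53 trees/ha

53


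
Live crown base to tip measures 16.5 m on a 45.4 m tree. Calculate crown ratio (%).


Formula: Crown Ratio = (Crown Length / Total Height) * 100
CR = (16.5 m / 45.4 m) * 100
CR = 0.3634 * 100 = 36.3%

36.3


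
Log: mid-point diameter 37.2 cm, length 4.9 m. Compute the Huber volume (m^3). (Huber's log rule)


Huber: V = Am * L,  Am = pi*(Dm/200)^2
Am = pi*(37.2/200)^2 = 0.108687 m^2
V = 0.108687*4.9 = 0.5326 m^3

0.5326


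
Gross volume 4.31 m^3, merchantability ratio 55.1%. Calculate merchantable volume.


Formula: MV = V_total * (merchantable_pct / 100)
Merchantable fraction = 55.1% / 100 = 0.551
MV = 4.31 m^3 * 0.551 = 2.375 m^3

2.375


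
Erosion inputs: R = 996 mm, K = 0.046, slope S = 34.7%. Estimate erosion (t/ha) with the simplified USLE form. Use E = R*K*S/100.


Formula: E = R * K * S / 100  (simplified USLE)
R * K = 996 * 0.046 = 45.816
E = 45.816 * 34.7 / 100 = 15.9 t/ha

15.9


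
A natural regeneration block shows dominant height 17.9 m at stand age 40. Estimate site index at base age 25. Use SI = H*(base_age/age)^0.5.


Formula: SI = H_dom * (base_age / age)^0.5
Age ratio = 25 / 40 = 0.625
sqrt(age_ratio) = 0.79057
SI = 17.9 * 0.79057 = 14.2 m

14.2


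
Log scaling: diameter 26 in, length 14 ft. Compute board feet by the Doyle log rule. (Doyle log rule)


Doyle: BF = (D - 4)^2 * L / 16
Adjusted diameter = 26 - 4 = 22 in
(D-4)^2 = 22^2 = 484
BF = 484 * 14 / 16 = 424 BF

424


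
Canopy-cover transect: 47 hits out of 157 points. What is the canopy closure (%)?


Formula: Canopy closure = covered points / total points * 100
Closure = 47 / 157 * 100
Closure = 0.2994 * 100 = 29.9%

29.9


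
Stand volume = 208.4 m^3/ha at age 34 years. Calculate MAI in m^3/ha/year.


Formula: MAI = Total Volume / Stand Age
MAI = 208.4 m^3/ha / 34 years
MAI = 6.13 m^3/ha/year

6.13


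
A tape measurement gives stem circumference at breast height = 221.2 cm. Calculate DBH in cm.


Formula: DBH = C / pi
DBH = 221.2 / pi
pi = 3.14159...
DBH = 70.4 cm

70.4


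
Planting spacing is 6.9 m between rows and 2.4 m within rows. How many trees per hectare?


Formula: TPH = 10000 m^2/ha / (spacing_x * spacing_y)
Area per tree = 6.9 m * 2.4 m = 16.56 m^2
TPH = 10000 / 16.56 = 604 trees/ha

604


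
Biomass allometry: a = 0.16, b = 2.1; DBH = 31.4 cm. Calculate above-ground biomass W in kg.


Formula: W = a * DBH^b  (allometric power law)
DBH^b = 31.4^2.1 = 1391.7213
W = 0.16 * 1391.7213 = 222.7 kg

222.7


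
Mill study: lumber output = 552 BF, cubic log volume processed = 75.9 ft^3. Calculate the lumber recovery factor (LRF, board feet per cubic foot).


Formula: LRF = Lumber Output (BF) / Log Input (ft^3)
LRF = 552 BF / 75.9 ft^3
LRF = 7.27 BF/ft^3

7.27


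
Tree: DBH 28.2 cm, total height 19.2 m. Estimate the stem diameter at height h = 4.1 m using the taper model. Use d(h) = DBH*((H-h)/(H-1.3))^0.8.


Taper: d(h) = DBH * ((H - h) / (H - 1.3))^0.8
Numerator = H - h = 19.2 - 4.1 = 15.1 m
Denominator = H - 1.3 = 19.2 - 1.3 = 17.9 m
Ratio = 15.1 / 17.9 = 0.84358
d = 28.2 * 0.84358^0.8 = 24.6 cm

24.6


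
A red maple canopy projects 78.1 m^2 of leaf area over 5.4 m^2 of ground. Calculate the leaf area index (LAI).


Formula: LAI = total leaf area / ground area  (dimensionless)
LAI = 78.1 m^2 / 5.4 m^2
LAI = 14.46

14.46


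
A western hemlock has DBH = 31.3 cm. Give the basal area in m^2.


Formula: BA = pi * (DBH/2)^2 / 10000  (cm^2 to m^2)
Radius = DBH/2 = 31.3/2 = 15.65 cm
BA = pi * 15.65^2 / 10000
   = 769.4467 cm^2 / 10000
   = 0.0769 m^2

0.0769


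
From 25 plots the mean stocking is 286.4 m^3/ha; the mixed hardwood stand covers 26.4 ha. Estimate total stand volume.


Formula: Total Volume = Mean Volume per ha * Total Area
Total Volume = 286.4 m^3/ha * 26.4 ha
Total Volume = 7561 m^3

7561


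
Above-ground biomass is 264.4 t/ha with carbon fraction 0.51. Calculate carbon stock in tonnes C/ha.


Formula: Carbon Stock = Biomass * Carbon Fraction
C = 264.4 t/ha * 0.51
C = 134.8 t C/ha

134.8


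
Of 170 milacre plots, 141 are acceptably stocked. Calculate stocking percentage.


Formula: Stocking % = stocked plots / total plots * 100
Stocking = 141 / 170 * 100
Stocking = 0.8294 * 100 = 82.9%

82.9


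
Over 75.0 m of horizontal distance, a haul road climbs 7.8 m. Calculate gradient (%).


Formula: Gradient = rise / run * 100
Gradient = 7.8 / 75.0 * 100 = 10.4%

10.4


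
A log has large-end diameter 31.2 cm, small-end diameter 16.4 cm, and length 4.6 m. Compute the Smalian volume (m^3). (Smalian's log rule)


Smalian: V = (A1 + A2)/2 * L,  A = pi*(D/200)^2
A1 = pi*(31.2/200)^2 = 0.076454 m^2
A2 = pi*(16.4/200)^2 = 0.021124 m^2
V = (0.076454+0.021124)/2*4.6 = 0.2244 m^3

0.2244


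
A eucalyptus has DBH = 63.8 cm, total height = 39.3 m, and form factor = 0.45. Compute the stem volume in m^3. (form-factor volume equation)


Formula: V = pi * (DBH/200)^2 * H * ff
Radius = DBH/200 = 63.8/200 = 0.319 m
Radius^2 = 0.319^2 = 0.101761 m^2
V = pi * 0.101761 * 39.3 * 0.45
V = 5.654 m^3

5.654


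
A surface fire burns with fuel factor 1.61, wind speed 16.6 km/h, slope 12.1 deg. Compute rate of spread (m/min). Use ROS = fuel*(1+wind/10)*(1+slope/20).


Formula: ROS = fuel * (1 + wind/10) * (1 + slope/20)
Wind factor = 1 + 16.6/10 = 2.66
Slope factor = 1 + 12.1/20 = 1.605
ROS = 1.61 * 2.66 * 1.605 = 6.87 m/min

6.87


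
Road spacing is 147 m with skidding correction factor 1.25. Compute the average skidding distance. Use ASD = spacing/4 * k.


Formula: ASD = (spacing / 4) * correction
Uncorrected distance = spacing / 4 = 147 / 4 = 36.75 m
ASD = 36.75 * 1.25 = 46 m

46


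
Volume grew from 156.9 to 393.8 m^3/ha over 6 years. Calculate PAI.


Formula: PAI = (V_T2 - V_T1) / (T2 - T1)
Volume increment = 393.8 - 156.9 = 236.9 m^3/ha
PAI = 236.9 / 6 = 39.48 m^3/ha/year

39.48


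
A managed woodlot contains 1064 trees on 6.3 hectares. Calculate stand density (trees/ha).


Formula: Stand Density = N_trees / Area_ha
Density = 1064 trees / 6.3 ha
Density = 169 trees/ha

169


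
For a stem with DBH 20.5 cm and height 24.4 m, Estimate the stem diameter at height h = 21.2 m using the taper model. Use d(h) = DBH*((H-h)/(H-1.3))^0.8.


Taper: d(h) = DBH * ((H - h) / (H - 1.3))^0.8
Numerator = H - h = 24.4 - 21.2 = 3.2 m
Denominator = H - 1.3 = 24.4 - 1.3 = 23.1 m
Ratio = 3.2 / 23.1 = 0.13853
d = 20.5 * 0.13853^0.8 = 4.2 cm

4.2


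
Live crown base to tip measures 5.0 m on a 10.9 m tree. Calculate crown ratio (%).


Formula: Crown Ratio = (Crown Length / Total Height) * 100
CR = (5.0 m / 10.9 m) * 100
CR = 0.4587 * 100 = 45.9%

45.9


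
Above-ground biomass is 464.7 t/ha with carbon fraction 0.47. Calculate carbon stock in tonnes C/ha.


Formula: Carbon Stock = Biomass * Carbon Fraction
C = 464.7 t/ha * 0.47
C = 218.4 t C/ha

218.4


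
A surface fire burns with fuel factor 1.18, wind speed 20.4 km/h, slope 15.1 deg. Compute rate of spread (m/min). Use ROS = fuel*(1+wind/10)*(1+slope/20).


Formula: ROS = fuel * (1 + wind/10) * (1 + slope/20)
Wind factor = 1 + 20.4/10 = 3.04
Slope factor = 1 + 15.1/20 = 1.755
ROS = 1.18 * 3.04 * 1.755 = 6.3 m/min

6.3


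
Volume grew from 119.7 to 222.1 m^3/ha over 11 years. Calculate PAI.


Formula: PAI = (V_T2 - V_T1) / (T2 - T1)
Volume increment = 222.1 - 119.7 = 102.4 m^3/ha
PAI = 102.4 / 11 = 9.31 m^3/ha/year

9.31


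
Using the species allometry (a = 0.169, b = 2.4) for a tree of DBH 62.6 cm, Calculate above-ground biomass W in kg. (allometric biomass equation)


Formula: W = a * DBH^b  (allometric power law)
DBH^b = 62.6^2.4 = 20501.1583
W = 0.169 * 20501.1583 = 3464.7 kg

3464.7


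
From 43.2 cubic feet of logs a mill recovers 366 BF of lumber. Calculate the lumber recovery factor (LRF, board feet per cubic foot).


Formula: LRF = Lumber Output (BF) / Log Input (ft^3)
LRF = 366 BF / 43.2 ft^3
LRF = 8.47 BF/ft^3

8.47


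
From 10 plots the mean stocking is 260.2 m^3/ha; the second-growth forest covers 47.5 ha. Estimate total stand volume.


Formula: Total Volume = Mean Volume per ha * Total Area
Total Volume = 260.2 m^3/ha * 47.5 ha
Total Volume = 12360 m^3

12360


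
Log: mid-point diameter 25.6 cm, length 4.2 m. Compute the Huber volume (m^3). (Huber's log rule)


Huber: V = Am * L,  Am = pi*(Dm/200)^2
Am = pi*(25.6/200)^2 = 0.051472 m^2
V = 0.051472*4.2 = 0.2162 m^3

0.2162


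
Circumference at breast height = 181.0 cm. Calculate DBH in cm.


Formula: DBH = C / pi
DBH = 181.0 / pi
pi = 3.14159...
DBH = 57.6 cm

57.6


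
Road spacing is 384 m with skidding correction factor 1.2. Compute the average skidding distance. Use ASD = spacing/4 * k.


Formula: ASD = (spacing / 4) * correction
Uncorrected distance = spacing / 4 = 384 / 4 = 96 m
ASD = 96 * 1.2 = 115 m

115


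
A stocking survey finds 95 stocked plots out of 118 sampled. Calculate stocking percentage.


Formula: Stocking % = stocked plots / total plots * 100
Stocking = 95 / 118 * 100
Stocking = 0.8051 * 100 = 80.5%

80.5


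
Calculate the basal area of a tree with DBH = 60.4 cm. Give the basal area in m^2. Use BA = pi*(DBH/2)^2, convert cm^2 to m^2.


Formula: BA = pi * (DBH/2)^2 / 10000  (cm^2 to m^2)
Radius = DBH/2 = 60.4/2 = 30.2 cm
BA = pi * 30.2^2 / 10000
   = 2865.2582 cm^2 / 10000
   = 0.2865 m^2

0.2865


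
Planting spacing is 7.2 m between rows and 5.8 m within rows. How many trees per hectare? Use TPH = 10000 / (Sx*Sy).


Formula: TPH = 10000 m^2/ha / (spacing_x * spacing_y)
Area per tree = 7.2 m * 5.8 m = 41.76 m^2
TPH = 10000 / 41.76 = 239 trees/ha

239


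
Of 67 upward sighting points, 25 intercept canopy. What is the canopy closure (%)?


Formula: Canopy closure = covered points / total points * 100
Closure = 25 / 67 * 100
Closure = 0.3731 * 100 = 37.3%

37.3


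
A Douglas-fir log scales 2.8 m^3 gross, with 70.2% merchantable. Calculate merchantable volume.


Formula: MV = V_total * (merchantable_pct / 100)
Merchantable fraction = 70.2% / 100 = 0.702
MV = 2.8 m^3 * 0.702 = 1.966 m^3

1.966


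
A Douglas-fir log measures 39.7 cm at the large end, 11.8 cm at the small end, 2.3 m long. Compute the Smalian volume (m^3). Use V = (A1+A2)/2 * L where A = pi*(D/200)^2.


Smalian: V = (A1 + A2)/2 * L,  A = pi*(D/200)^2
A1 = pi*(39.7/200)^2 = 0.123786 m^2
A2 = pi*(11.8/200)^2 = 0.010936 m^2
V = (0.123786+0.010936)/2*2.3 = 0.1549 m^3

0.1549


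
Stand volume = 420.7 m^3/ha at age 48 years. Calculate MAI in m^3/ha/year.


Formula: MAI = Total Volume / Stand Age
MAI = 420.7 m^3/ha / 48 years
MAI = 8.76 m^3/ha/year

8.76


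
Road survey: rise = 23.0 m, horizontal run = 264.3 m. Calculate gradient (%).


Formula: Gradient = rise / run * 100
Gradient = 23.0 / 264.3 * 100 = 8.7%

8.7


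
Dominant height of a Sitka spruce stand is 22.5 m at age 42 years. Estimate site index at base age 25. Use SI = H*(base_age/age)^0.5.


Formula: SI = H_dom * (base_age / age)^0.5
Age ratio = 25 / 42 = 0.59524
sqrt(age_ratio) = 0.77152
SI = 22.5 * 0.77152 = 17.4 m

17.4


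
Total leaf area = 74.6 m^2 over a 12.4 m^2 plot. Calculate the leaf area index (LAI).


Formula: LAI = total leaf area / ground area  (dimensionless)
LAI = 74.6 m^2 / 12.4 m^2
LAI = 6.02

6.02


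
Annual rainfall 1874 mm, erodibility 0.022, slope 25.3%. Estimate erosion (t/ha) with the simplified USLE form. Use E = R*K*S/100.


Formula: E = R * K * S / 100  (simplified USLE)
R * K = 1874 * 0.022 = 41.228
E = 41.228 * 25.3 / 100 = 10.43 t/ha

10.43


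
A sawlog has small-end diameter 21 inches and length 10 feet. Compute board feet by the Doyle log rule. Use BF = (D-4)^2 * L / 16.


Doyle: BF = (D - 4)^2 * L / 16
Adjusted diameter = 21 - 4 = 17 in
(D-4)^2 = 17^2 = 289
BF = 289 * 10 / 16 = 181 BF

181


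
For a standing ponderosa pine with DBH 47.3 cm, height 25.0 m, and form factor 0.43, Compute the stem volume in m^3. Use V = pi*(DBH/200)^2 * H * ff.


Formula: V = pi * (DBH/200)^2 * H * ff
Radius = DBH/200 = 47.3/200 = 0.2365 m
Radius^2 = 0.2365^2 = 0.05593225 m^2
V = pi * 0.05593225 * 25.0 * 0.43
V = 1.889 m^3

1.889


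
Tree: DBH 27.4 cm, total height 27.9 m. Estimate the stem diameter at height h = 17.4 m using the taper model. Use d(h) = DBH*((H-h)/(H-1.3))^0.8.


Taper: d(h) = DBH * ((H - h) / (H - 1.3))^0.8
Numerator = H - h = 27.9 - 17.4 = 10.5 m
Denominator = H - 1.3 = 27.9 - 1.3 = 26.6 m
Ratio = 10.5 / 26.6 = 0.39474
d = 27.4 * 0.39474^0.8 = 13.0 cm

13.0


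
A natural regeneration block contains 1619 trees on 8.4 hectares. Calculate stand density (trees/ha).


Formula: Stand Density = N_trees / Area_ha
Density = 1619 trees / 8.4 ha
Density = 193 trees/ha

193


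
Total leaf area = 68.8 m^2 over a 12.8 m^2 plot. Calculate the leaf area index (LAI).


Formula: LAI = total leaf area / ground area  (dimensionless)
LAI = 68.8 m^2 / 12.8 m^2
LAI = 5.38

5.38


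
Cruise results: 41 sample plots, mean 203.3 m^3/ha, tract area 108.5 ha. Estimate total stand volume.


Formula: Total Volume = Mean Volume per ha * Total Area
Total Volume = 203.3 m^3/ha * 108.5 ha
Total Volume = 22058 m^3

22058


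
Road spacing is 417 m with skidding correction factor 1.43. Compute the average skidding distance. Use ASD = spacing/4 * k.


Formula: ASD = (spacing / 4) * correction
Uncorrected distance = spacing / 4 = 417 / 4 = 104.25 m
ASD = 104.25 * 1.43 = 149 m

149


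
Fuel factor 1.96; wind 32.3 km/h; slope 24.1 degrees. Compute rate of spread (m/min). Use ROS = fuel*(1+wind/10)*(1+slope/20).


Formula: ROS = fuel * (1 + wind/10) * (1 + slope/20)
Wind factor = 1 + 32.3/10 = 4.23
Slope factor = 1 + 24.1/20 = 2.205
ROS = 1.96 * 4.23 * 2.205 = 18.28 m/min

18.28


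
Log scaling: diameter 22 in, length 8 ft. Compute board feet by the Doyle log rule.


Doyle: BF = (D - 4)^2 * L / 16
Adjusted diameter = 22 - 4 = 18 in
(D-4)^2 = 18^2 = 324
BF = 324 * 8 / 16 = 162 BF

162


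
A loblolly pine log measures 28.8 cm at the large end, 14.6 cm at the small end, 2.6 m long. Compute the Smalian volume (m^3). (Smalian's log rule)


Smalian: V = (A1 + A2)/2 * L,  A = pi*(D/200)^2
A1 = pi*(28.8/200)^2 = 0.065144 m^2
A2 = pi*(14.6/200)^2 = 0.016742 m^2
V = (0.065144+0.016742)/2*2.6 = 0.1065 m^3

0.1065


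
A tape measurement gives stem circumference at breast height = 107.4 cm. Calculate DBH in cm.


Formula: DBH = C / pi
DBH = 107.4 / pi
pi = 3.14159...
DBH = 34.2 cm

34.2


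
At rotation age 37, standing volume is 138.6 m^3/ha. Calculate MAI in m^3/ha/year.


Formula: MAI = Total Volume / Stand Age
MAI = 138.6 m^3/ha / 37 years
MAI = 3.75 m^3/ha/year

3.75


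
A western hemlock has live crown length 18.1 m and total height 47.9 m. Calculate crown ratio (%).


Formula: Crown Ratio = (Crown Length / Total Height) * 100
CR = (18.1 m / 47.9 m) * 100
CR = 0.3779 * 100 = 37.8%

37.8


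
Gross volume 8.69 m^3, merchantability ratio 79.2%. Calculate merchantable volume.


Formula: MV = V_total * (merchantable_pct / 100)
Merchantable fraction = 79.2% / 100 = 0.792
MV = 8.69 m^3 * 0.792 = 6.882 m^3

6.882


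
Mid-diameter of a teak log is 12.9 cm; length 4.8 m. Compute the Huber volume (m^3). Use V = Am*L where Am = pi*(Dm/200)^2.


Huber: V = Am * L,  Am = pi*(Dm/200)^2
Am = pi*(12.9/200)^2 = 0.01307 m^2
V = 0.01307*4.8 = 0.0627 m^3

0.0627


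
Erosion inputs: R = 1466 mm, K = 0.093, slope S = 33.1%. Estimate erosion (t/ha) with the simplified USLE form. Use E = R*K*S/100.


Formula: E = R * K * S / 100  (simplified USLE)
R * K = 1466 * 0.093 = 136.338
E = 136.338 * 33.1 / 100 = 45.13 t/ha

45.13


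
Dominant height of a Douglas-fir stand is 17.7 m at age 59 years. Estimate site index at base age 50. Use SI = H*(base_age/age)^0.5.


Formula: SI = H_dom * (base_age / age)^0.5
Age ratio = 50 / 59 = 0.84746
sqrt(age_ratio) = 0.92057
SI = 17.7 * 0.92057 = 16.3 m

16.3


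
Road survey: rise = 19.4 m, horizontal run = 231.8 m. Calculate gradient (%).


Formula: Gradient = rise / run * 100
Gradient = 19.4 / 231.8 * 100 = 8.4%

8.4


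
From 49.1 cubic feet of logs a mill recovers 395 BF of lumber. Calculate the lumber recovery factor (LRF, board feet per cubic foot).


Formula: LRF = Lumber Output (BF) / Log Input (ft^3)
LRF = 395 BF / 49.1 ft^3
LRF = 8.04 BF/ft^3

8.04


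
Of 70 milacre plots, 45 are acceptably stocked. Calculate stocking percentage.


Formula: Stocking % = stocked plots / total plots * 100
Stocking = 45 / 70 * 100
Stocking = 0.6429 * 100 = 64.3%

64.3


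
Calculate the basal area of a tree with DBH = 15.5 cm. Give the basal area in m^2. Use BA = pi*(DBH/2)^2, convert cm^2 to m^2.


Formula: BA = pi * (DBH/2)^2 / 10000  (cm^2 to m^2)
Radius = DBH/2 = 15.5/2 = 7.75 cm
BA = pi * 7.75^2 / 10000
   = 188.6919 cm^2 / 10000
   = 0.0189 m^2

0.0189


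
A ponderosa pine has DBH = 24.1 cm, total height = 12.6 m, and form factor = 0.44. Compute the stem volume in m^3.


Formula: V = pi * (DBH/200)^2 * H * ff
Radius = DBH/200 = 24.1/200 = 0.1205 m
Radius^2 = 0.1205^2 = 0.01452025 m^2
V = pi * 0.01452025 * 12.6 * 0.44
V = 0.253 m^3

0.253


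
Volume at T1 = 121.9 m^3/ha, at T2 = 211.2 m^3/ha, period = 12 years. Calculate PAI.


Formula: PAI = (V_T2 - V_T1) / (T2 - T1)
Volume increment = 211.2 - 121.9 = 89.3 m^3/ha
PAI = 89.3 / 12 = 7.44 m^3/ha/year

7.44


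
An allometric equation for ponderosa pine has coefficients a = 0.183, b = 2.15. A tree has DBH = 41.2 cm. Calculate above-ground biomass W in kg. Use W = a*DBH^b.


Formula: W = a * DBH^b  (allometric power law)
DBH^b = 41.2^2.15 = 2965.0295
W = 0.183 * 2965.0295 = 542.6 kg

542.6


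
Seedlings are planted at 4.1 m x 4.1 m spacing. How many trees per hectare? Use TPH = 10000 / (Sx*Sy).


Formula: TPH = 10000 m^2/ha / (spacing_x * spacing_y)
Area per tree = 4.1 m * 4.1 m = 16.81 m^2
TPH = 10000 / 16.81 = 595 trees/ha

595


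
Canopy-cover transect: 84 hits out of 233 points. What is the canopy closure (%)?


Formula: Canopy closure = covered points / total points * 100
Closure = 84 / 233 * 100
Closure = 0.3605 * 100 = 36.1%

36.1


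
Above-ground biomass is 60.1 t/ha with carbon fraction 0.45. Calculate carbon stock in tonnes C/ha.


Formula: Carbon Stock = Biomass * Carbon Fraction
C = 60.1 t/ha * 0.45
C = 27.0 t C/ha

27.0


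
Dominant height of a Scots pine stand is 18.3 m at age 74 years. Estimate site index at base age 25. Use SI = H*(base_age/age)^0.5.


Formula: SI = H_dom * (base_age / age)^0.5
Age ratio = 25 / 74 = 0.33784
sqrt(age_ratio) = 0.58124
SI = 18.3 * 0.58124 = 10.6 m

10.6


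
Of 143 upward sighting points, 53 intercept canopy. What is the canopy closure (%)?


Formula: Canopy closure = covered points / total points * 100
Closure = 53 / 143 * 100
Closure = 0.3706 * 100 = 37.1%

37.1


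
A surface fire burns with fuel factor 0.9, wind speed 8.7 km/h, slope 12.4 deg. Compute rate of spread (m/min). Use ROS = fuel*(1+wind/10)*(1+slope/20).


Formula: ROS = fuel * (1 + wind/10) * (1 + slope/20)
Wind factor = 1 + 8.7/10 = 1.87
Slope factor = 1 + 12.4/20 = 1.62
ROS = 0.9 * 1.87 * 1.62 = 2.73 m/min

2.73


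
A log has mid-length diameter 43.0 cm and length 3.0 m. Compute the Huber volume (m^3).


Huber: V = Am * L,  Am = pi*(Dm/200)^2
Am = pi*(43.0/200)^2 = 0.14522 m^2
V = 0.14522*3.0 = 0.4357 m^3

0.4357


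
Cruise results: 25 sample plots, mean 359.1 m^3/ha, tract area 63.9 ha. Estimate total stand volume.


Formula: Total Volume = Mean Volume per ha * Total Area
Total Volume = 359.1 m^3/ha * 63.9 ha
Total Volume = 22946 m^3

22946


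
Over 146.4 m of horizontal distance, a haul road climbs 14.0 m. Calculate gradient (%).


Formula: Gradient = rise / run * 100
Gradient = 14.0 / 146.4 * 100 = 9.6%

9.6


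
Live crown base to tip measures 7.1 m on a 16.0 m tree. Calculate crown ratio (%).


Formula: Crown Ratio = (Crown Length / Total Height) * 100
CR = (7.1 m / 16.0 m) * 100
CR = 0.4437 * 100 = 44.4%

44.4


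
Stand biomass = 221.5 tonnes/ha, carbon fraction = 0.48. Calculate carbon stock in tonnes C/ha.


Formula: Carbon Stock = Biomass * Carbon Fraction
C = 221.5 t/ha * 0.48
C = 106.3 t C/ha

106.3


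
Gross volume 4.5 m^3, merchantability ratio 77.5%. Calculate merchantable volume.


Formula: MV = V_total * (merchantable_pct / 100)
Merchantable fraction = 77.5% / 100 = 0.775
MV = 4.5 m^3 * 0.775 = 3.488 m^3

3.488


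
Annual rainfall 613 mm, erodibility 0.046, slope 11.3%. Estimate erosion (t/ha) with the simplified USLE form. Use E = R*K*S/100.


Formula: E = R * K * S / 100  (simplified USLE)
R * K = 613 * 0.046 = 28.198
E = 28.198 * 11.3 / 100 = 3.19 t/ha

3.19


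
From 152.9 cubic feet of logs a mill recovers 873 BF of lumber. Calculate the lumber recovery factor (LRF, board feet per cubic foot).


Formula: LRF = Lumber Output (BF) / Log Input (ft^3)
LRF = 873 BF / 152.9 ft^3
LRF = 5.71 BF/ft^3

5.71


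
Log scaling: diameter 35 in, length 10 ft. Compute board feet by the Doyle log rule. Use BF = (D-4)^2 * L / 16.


Doyle: BF = (D - 4)^2 * L / 16
Adjusted diameter = 35 - 4 = 31 in
(D-4)^2 = 31^2 = 961
BF = 961 * 10 / 16 = 601 BF

601


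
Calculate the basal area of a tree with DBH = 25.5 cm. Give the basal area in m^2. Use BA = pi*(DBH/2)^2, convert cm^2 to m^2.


Formula: BA = pi * (DBH/2)^2 / 10000  (cm^2 to m^2)
Radius = DBH/2 = 25.5/2 = 12.75 cm
BA = pi * 12.75^2 / 10000
   = 510.7052 cm^2 / 10000
   = 0.0511 m^2

0.0511


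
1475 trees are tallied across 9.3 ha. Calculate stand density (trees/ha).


Formula: Stand Density = N_trees / Area_ha
Density = 1475 trees / 9.3 ha
Density = 159 trees/ha

159


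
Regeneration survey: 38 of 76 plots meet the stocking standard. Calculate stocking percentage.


Formula: Stocking % = stocked plots / total plots * 100
Stocking = 38 / 76 * 100
Stocking = 0.5 * 100 = 50.0%

50.0


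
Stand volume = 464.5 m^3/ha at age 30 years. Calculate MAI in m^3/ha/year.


Formula: MAI = Total Volume / Stand Age
MAI = 464.5 m^3/ha / 30 years
MAI = 15.48 m^3/ha/year

15.48


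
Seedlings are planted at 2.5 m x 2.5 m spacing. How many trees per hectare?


Formula: TPH = 10000 m^2/ha / (spacing_x * spacing_y)
Area per tree = 2.5 m * 2.5 m = 6.25 m^2
TPH = 10000 / 6.25 = 1600 trees/ha

1600


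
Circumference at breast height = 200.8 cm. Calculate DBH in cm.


Formula: DBH = C / pi
DBH = 200.8 / pi
pi = 3.14159...
DBH = 63.9 cm

63.9


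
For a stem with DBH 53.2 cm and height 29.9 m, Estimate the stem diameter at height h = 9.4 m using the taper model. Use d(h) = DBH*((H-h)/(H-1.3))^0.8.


Taper: d(h) = DBH * ((H - h) / (H - 1.3))^0.8
Numerator = H - h = 29.9 - 9.4 = 20.5 m
Denominator = H - 1.3 = 29.9 - 1.3 = 28.6 m
Ratio = 20.5 / 28.6 = 0.71678
d = 53.2 * 0.71678^0.8 = 40.8 cm

40.8


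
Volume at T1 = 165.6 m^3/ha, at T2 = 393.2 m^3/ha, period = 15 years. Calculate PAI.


Formula: PAI = (V_T2 - V_T1) / (T2 - T1)
Volume increment = 393.2 - 165.6 = 227.6 m^3/ha
PAI = 227.6 / 15 = 15.17 m^3/ha/year

15.17


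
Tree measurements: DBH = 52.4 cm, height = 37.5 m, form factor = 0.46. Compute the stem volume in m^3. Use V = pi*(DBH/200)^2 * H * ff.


Formula: V = pi * (DBH/200)^2 * H * ff
Radius = DBH/200 = 52.4/200 = 0.262 m
Radius^2 = 0.262^2 = 0.068644 m^2
V = pi * 0.068644 * 37.5 * 0.46
V = 3.72 m^3

3.72


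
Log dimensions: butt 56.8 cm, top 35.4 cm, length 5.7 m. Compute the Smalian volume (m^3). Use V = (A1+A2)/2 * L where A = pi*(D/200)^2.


Smalian: V = (A1 + A2)/2 * L,  A = pi*(D/200)^2
A1 = pi*(56.8/200)^2 = 0.253388 m^2
A2 = pi*(35.4/200)^2 = 0.098423 m^2
V = (0.253388+0.098423)/2*5.7 = 1.0027 m^3

1.0027


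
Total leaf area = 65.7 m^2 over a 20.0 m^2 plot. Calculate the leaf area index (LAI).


Formula: LAI = total leaf area / ground area  (dimensionless)
LAI = 65.7 m^2 / 20.0 m^2
LAI = 3.29

3.29


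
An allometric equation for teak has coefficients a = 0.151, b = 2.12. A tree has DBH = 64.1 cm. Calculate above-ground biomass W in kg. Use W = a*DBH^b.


Formula: W = a * DBH^b  (allometric power law)
DBH^b = 64.1^2.12 = 6769.2261
W = 0.151 * 6769.2261 = 1022.2 kg

1022.2


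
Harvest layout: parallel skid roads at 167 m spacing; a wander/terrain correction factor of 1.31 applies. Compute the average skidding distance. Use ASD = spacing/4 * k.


Formula: ASD = (spacing / 4) * correction
Uncorrected distance = spacing / 4 = 167 / 4 = 41.75 m
ASD = 41.75 * 1.31 = 55 m

55


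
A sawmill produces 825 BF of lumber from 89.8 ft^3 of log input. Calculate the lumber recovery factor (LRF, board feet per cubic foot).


Formula: LRF = Lumber Output (BF) / Log Input (ft^3)
LRF = 825 BF / 89.8 ft^3
LRF = 9.19 BF/ft^3

9.19


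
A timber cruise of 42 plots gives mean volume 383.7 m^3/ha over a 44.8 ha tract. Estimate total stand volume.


Formula: Total Volume = Mean Volume per ha * Total Area
Total Volume = 383.7 m^3/ha * 44.8 ha
Total Volume = 17190 m^3

17190


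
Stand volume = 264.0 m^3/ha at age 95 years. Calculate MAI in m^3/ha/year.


Formula: MAI = Total Volume / Stand Age
MAI = 264.0 m^3/ha / 95 years
MAI = 2.78 m^3/ha/year

2.78


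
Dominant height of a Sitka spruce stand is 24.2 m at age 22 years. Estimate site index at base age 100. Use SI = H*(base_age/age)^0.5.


Formula: SI = H_dom * (base_age / age)^0.5
Age ratio = 100 / 22 = 4.54545
sqrt(age_ratio) = 2.13201
SI = 24.2 * 2.13201 = 51.6 m

51.6


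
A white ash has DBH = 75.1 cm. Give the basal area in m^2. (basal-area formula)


Formula: BA = pi * (DBH/2)^2 / 10000  (cm^2 to m^2)
Radius = DBH/2 = 75.1/2 = 37.55 cm
BA = pi * 37.55^2 / 10000
   = 4429.6535 cm^2 / 10000
   = 0.443 m^2

0.443
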